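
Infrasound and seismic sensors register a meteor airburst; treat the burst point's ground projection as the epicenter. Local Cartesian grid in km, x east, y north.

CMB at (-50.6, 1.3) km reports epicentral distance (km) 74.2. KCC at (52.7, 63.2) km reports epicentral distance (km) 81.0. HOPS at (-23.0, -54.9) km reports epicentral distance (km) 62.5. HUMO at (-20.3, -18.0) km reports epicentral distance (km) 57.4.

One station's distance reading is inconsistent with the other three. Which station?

Solve using three stations at a time. Using CMB, KCC, HOPS (subtract circle equations pairwise → linear system) gives (x, y) ≈ (22.4, -11.9).
Distances from that point to each station vs reported:
  CMB: calculated 74.2 vs reported 74.2 → residual 0.0 km
  KCC: calculated 81.0 vs reported 81.0 → residual 0.0 km
  HOPS: calculated 62.5 vs reported 62.5 → residual 0.0 km
  HUMO: calculated 43.2 vs reported 57.4 → residual 14.2 km
CMB, KCC, HOPS are mutually consistent (residuals ≈ 0); HUMO is off by 14.2 km.

HUMO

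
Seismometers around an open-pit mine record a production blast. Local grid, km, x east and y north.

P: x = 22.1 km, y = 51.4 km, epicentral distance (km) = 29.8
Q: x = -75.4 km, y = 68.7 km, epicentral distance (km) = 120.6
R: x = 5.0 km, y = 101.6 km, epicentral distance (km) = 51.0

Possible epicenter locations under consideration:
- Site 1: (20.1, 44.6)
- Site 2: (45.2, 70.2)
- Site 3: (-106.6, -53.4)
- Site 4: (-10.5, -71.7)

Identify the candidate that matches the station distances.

For each candidate, compare |candidate − station| to the reported distance:
Site 1: residuals P 22.7, Q 22.1, R 8.0 → max 22.7 km
Site 2: residuals P 0.0, Q 0.0, R 0.0 → max 0.0 km
Site 3: residuals P 136.2, Q 5.4, R 140.0 → max 140.0 km
Site 4: residuals P 97.5, Q 34.1, R 123.0 → max 123.0 km
Only Site 2 has all residuals ≈ 0.

Site 2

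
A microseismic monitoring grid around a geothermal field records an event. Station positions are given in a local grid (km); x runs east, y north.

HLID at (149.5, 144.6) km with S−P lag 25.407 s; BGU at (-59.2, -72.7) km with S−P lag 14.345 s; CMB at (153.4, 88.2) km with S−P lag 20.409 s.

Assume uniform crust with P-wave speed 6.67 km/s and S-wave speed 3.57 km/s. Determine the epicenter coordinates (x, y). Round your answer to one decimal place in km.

32.5 km east, -11.6 km north

Distance from S−P lag: d = Δt · v_P v_S / (v_P − v_S) = Δt · (6.67·3.57)/(6.67−3.57) ≈ 7.6813·Δt.
So d_HLID = 195.16, d_BGU = 110.19, d_CMB = 156.77 km.
Circle about each station: (x − 149.5)² + (y − 144.6)² = 195.16²; (x + 59.2)² + (y + 72.7)² = 110.19²; (x − 153.4)² + (y − 88.2)² = 156.77².
Subtracting the HLID equation from the BGU and CMB equations removes the quadratic terms:
-417.4 x − 434.6 y = -8523.89
7.8 x − 112.8 y = 1561.98
Solving the 2×2 system: x ≈ 32.5, y ≈ -11.6 km.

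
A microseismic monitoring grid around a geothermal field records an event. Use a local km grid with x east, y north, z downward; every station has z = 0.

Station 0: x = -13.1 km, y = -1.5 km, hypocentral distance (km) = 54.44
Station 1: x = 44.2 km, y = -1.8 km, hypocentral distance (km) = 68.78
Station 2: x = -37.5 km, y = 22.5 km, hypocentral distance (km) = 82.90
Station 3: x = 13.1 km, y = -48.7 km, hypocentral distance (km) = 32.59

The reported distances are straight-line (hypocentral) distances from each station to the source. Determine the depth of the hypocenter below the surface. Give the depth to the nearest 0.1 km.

z ≈ 29.6 km

Each station gives a sphere (x−x_i)² + (y−y_i)² + z² = d_i² (stations at z=0).
Subtracting the Station 0 sphere from Station 1 and Station 2: z² cancels, leaving linear equations in x and y:
114.6 x − 0.6 y = 16.05
-48.8 x + 48.0 y = -2170.06
Solving: x ≈ -0.097, y ≈ -45.308 km (keep extra digits for the depth step; rounded: -0.1, -45.3).
Then from the Station 0 sphere: z² = 54.44² − (x + 13.1)² − (y + 1.5)² with x = -0.097, y = -45.308, so z ≈ 29.589 ≈ 29.6 km.
Check against Station 3 (with the unrounded solution): distance 32.58 ≈ 32.59 km. ✓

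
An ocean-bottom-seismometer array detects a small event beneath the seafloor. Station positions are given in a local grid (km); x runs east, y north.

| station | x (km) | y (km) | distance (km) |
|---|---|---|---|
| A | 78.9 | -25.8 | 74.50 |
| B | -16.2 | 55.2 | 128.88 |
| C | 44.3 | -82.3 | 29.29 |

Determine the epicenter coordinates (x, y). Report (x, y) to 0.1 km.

x ≈ 18.2 km, y ≈ -69.0 km

Circle about each station: (x − 78.9)² + (y + 25.8)² = 74.50²; (x + 16.2)² + (y − 55.2)² = 128.88²; (x − 44.3)² + (y + 82.3)² = 29.29².
Subtracting pairs of circle equations eliminates x²+y² and gives linear equations (the radical axes):
-190.2 x + 162.0 y = -14641.17
-69.2 x − 113.0 y = 6537.28
Solving the 2×2 system: x ≈ 18.2, y ≈ -69.0 km.
Check against A (with the unrounded x, y): √((x − 78.9)²+(y + 25.8)²) = 74.50 ≈ 74.50 km. ✓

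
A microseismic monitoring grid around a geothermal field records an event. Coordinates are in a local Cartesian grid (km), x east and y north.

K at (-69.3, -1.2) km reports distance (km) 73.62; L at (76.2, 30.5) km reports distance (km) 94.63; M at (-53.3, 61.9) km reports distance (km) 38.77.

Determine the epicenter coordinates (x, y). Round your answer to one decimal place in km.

Circle about each station: (x + 69.3)² + (y + 1.2)² = 73.62²; (x − 76.2)² + (y − 30.5)² = 94.63²; (x + 53.3)² + (y − 61.9)² = 38.77².
Subtracting the K equation from the L and M equations removes the quadratic terms:
291.0 x + 63.4 y = -1602.17
32.0 x + 126.2 y = 5785.36
Solving the 2×2 system: x ≈ -16.4, y ≈ 50.0 km.

x ≈ -16.4 km, y ≈ 50.0 km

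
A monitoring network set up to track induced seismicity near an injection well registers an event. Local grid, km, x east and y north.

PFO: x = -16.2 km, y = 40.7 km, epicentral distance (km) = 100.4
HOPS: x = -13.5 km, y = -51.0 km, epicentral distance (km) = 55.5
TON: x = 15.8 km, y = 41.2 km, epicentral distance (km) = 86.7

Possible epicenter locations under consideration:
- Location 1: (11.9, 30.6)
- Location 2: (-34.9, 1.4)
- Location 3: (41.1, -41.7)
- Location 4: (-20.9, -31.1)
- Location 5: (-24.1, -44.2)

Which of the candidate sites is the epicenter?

For each candidate, compare |candidate − station| to the reported distance:
Location 1: residuals PFO 70.5, HOPS 30.0, TON 75.4 → max 75.4 km
Location 2: residuals PFO 56.9, HOPS 1.1, TON 22.2 → max 56.9 km
Location 3: residuals PFO 0.0, HOPS 0.1, TON 0.0 → max 0.1 km
Location 4: residuals PFO 28.4, HOPS 34.3, TON 5.6 → max 34.3 km
Location 5: residuals PFO 15.1, HOPS 42.9, TON 7.6 → max 42.9 km
Only Location 3 has all residuals ≈ 0.

Location 3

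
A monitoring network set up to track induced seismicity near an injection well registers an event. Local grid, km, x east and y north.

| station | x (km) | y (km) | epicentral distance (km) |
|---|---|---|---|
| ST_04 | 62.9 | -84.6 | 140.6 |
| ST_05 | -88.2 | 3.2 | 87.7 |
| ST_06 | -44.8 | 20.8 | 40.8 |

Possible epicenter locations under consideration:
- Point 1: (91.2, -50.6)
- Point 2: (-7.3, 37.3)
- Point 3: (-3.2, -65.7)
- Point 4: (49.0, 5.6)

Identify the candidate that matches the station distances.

For each candidate, compare |candidate − station| to the reported distance:
Point 1: residuals ST_04 96.4, ST_05 99.6, ST_06 112.8 → max 112.8 km
Point 2: residuals ST_04 0.1, ST_05 0.1, ST_06 0.2 → max 0.2 km
Point 3: residuals ST_04 71.9, ST_05 21.7, ST_06 55.2 → max 71.9 km
Point 4: residuals ST_04 49.3, ST_05 49.5, ST_06 54.2 → max 54.2 km
Only Point 2 has all residuals ≈ 0.

Point 2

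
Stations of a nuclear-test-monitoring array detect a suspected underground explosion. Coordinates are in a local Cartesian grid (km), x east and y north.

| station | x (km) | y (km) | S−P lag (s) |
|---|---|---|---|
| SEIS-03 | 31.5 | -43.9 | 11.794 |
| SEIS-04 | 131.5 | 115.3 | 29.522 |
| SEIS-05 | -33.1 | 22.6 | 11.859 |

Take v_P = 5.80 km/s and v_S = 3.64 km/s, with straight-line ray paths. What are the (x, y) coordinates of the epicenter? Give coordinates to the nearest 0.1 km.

Distance from S−P lag: d = Δt · v_P v_S / (v_P − v_S) = Δt · (5.80·3.64)/(5.80−3.64) ≈ 9.7741·Δt.
So d_SEIS-03 = 115.28, d_SEIS-04 = 288.55, d_SEIS-05 = 115.91 km.
Circle about each station: (x − 31.5)² + (y + 43.9)² = 115.28²; (x − 131.5)² + (y − 115.3)² = 288.55²; (x + 33.1)² + (y − 22.6)² = 115.91².
Subtracting pairs of circle equations eliminates x²+y² and gives linear equations (the radical axes):
200.0 x + 318.4 y = -42304.74
-129.2 x + 133.0 y = -1458.74
Solving the 2×2 system: x ≈ -76.2, y ≈ -85.0 km.

x ≈ -76.2 km, y ≈ -85.0 km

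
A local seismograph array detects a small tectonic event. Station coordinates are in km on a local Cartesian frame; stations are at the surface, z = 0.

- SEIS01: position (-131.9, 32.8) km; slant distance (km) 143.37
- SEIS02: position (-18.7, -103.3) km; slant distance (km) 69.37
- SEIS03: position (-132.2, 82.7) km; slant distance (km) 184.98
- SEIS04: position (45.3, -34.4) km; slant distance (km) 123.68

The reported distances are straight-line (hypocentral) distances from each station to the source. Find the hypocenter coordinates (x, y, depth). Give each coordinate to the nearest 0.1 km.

Each station gives a sphere (x−x_i)² + (y−y_i)² + z² = d_i² (stations at z=0).
Subtracting the SEIS01 sphere from SEIS02 and SEIS03: z² cancels, leaving linear equations in x and y:
226.4 x − 272.2 y = 8289.89
-0.6 x + 99.8 y = -7819.96
Solving: x ≈ -58.011, y ≈ -78.705 km (keep extra digits for the depth step; rounded: -58.0, -78.7).
Then from the SEIS01 sphere: z² = 143.37² − (x + 131.9)² − (y − 32.8)² with x = -58.011, y = -78.705, so z ≈ 51.595 ≈ 51.6 km.

x ≈ -58.0 km, y ≈ -78.7 km, depth ≈ 51.6 km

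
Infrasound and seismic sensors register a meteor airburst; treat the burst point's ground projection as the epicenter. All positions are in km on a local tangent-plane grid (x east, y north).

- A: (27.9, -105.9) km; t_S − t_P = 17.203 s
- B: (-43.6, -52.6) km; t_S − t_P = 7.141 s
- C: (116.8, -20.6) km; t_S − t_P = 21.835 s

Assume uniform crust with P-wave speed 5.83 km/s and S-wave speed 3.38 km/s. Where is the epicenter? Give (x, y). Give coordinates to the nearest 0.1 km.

(-57.2, 3.2)

Distance from S−P lag: d = Δt · v_P v_S / (v_P − v_S) = Δt · (5.83·3.38)/(5.83−3.38) ≈ 8.0430·Δt.
So d_A = 138.36, d_B = 57.44, d_C = 175.62 km.
Circle about each station: (x − 27.9)² + (y + 105.9)² = 138.36²; (x + 43.6)² + (y + 52.6)² = 57.44²; (x − 116.8)² + (y + 20.6)² = 175.62².
Subtracting the A equation from the B and C equations removes the quadratic terms:
-143.0 x + 106.6 y = 8518.64
177.8 x + 170.6 y = -9625.51
Solving the 2×2 system: x ≈ -57.2, y ≈ 3.2 km.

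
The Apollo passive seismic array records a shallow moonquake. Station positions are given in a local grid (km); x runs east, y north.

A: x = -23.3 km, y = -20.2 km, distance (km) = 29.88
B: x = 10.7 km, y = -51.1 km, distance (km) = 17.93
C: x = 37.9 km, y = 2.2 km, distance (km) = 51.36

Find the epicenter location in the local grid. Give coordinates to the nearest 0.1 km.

Circle about each station: (x + 23.3)² + (y + 20.2)² = 29.88²; (x − 10.7)² + (y + 51.1)² = 17.93²; (x − 37.9)² + (y − 2.2)² = 51.36².
Subtracting the A equation from the B and C equations removes the quadratic terms:
68.0 x − 61.8 y = 2346.10
122.4 x + 44.8 y = -1254.72
Solving the 2×2 system: x ≈ 2.6, y ≈ -35.1 km.
Check against A (with the unrounded x, y): √((x + 23.3)²+(y + 20.2)²) = 29.88 ≈ 29.88 km. ✓

(2.6, -35.1)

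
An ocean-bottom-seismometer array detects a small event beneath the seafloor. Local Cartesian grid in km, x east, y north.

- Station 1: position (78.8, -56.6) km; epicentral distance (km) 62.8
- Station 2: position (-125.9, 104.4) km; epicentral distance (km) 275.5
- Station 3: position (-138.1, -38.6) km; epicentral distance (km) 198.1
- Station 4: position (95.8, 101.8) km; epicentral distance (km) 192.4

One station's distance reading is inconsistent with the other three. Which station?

Station 4

Solve using three stations at a time. Using Station 1, Station 2, Station 3 (subtract circle equations pairwise → linear system) gives (x, y) ≈ (46.5, -110.5).
Distances from that point to each station vs reported:
  Station 1: calculated 62.8 vs reported 62.8 → residual 0.0 km
  Station 2: calculated 275.5 vs reported 275.5 → residual 0.0 km
  Station 3: calculated 198.1 vs reported 198.1 → residual 0.0 km
  Station 4: calculated 217.9 vs reported 192.4 → residual 25.5 km
Station 1, Station 2, Station 3 are mutually consistent (residuals ≈ 0); Station 4 is off by 25.5 km.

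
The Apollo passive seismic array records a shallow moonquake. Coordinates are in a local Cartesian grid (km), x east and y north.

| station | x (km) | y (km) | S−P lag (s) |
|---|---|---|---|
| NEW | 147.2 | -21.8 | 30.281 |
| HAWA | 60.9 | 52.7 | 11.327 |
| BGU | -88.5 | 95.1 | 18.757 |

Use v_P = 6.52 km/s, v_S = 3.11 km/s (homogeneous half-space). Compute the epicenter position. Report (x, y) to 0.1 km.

Distance from S−P lag: d = Δt · v_P v_S / (v_P − v_S) = Δt · (6.52·3.11)/(6.52−3.11) ≈ 5.9464·Δt.
So d_NEW = 180.06, d_HAWA = 67.35, d_BGU = 111.54 km.
Circle about each station: (x − 147.2)² + (y + 21.8)² = 180.06²; (x − 60.9)² + (y − 52.7)² = 67.35²; (x + 88.5)² + (y − 95.1)² = 111.54².
Subtracting the NEW equation from the HAWA and BGU equations removes the quadratic terms:
-172.6 x + 149.0 y = 12228.60
-471.4 x + 233.8 y = 14713.61
Solving the 2×2 system: x ≈ 22.3, y ≈ 107.9 km.
Check against NEW (with the unrounded x, y): √((x − 147.2)²+(y + 21.8)²) = 180.07 ≈ 180.06 km. ✓

(22.3, 107.9)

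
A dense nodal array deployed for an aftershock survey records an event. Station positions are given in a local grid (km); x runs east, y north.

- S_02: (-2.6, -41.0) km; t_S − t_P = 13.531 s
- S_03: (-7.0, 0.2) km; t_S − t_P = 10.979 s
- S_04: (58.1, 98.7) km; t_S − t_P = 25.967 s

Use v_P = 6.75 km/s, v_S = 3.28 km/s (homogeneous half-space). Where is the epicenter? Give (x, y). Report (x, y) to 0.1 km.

-77.0 km east, 2.8 km north

Distance from S−P lag: d = Δt · v_P v_S / (v_P − v_S) = Δt · (6.75·3.28)/(6.75−3.28) ≈ 6.3804·Δt.
So d_S_02 = 86.33, d_S_03 = 70.05, d_S_04 = 165.68 km.
Circle about each station: (x + 2.6)² + (y + 41.0)² = 86.33²; (x + 7.0)² + (y − 0.2)² = 70.05²; (x − 58.1)² + (y − 98.7)² = 165.68².
Subtracting the S_02 equation from the S_03 and S_04 equations removes the quadratic terms:
-8.8 x + 82.4 y = 907.15
121.4 x + 279.4 y = -8567.45
Solving the 2×2 system: x ≈ -77.0, y ≈ 2.8 km.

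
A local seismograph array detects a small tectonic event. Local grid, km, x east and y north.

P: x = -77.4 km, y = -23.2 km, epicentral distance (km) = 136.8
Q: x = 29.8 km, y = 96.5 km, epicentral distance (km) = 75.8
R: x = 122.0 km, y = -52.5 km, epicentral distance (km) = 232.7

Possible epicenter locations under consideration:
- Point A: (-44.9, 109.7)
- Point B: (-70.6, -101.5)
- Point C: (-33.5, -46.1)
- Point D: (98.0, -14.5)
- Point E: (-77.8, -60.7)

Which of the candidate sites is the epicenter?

For each candidate, compare |candidate − station| to the reported distance:
Point A: residuals P 0.0, Q 0.1, R 0.0 → max 0.1 km
Point B: residuals P 58.2, Q 146.2, R 34.0 → max 146.2 km
Point C: residuals P 87.3, Q 80.2, R 77.1 → max 87.3 km
Point D: residuals P 38.8, Q 54.5, R 187.8 → max 187.8 km
Point E: residuals P 99.3, Q 114.7, R 32.7 → max 114.7 km
Only Point A has all residuals ≈ 0.

Point A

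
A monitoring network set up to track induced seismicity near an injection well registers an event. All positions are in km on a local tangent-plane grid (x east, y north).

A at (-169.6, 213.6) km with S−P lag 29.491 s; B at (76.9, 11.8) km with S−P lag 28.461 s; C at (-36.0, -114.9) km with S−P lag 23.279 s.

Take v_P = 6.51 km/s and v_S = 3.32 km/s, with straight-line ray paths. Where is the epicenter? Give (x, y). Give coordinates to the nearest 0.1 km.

-115.7 km east, 21.2 km north

Distance from S−P lag: d = Δt · v_P v_S / (v_P − v_S) = Δt · (6.51·3.32)/(6.51−3.32) ≈ 6.7753·Δt.
So d_A = 199.81, d_B = 192.83, d_C = 157.72 km.
Circle about each station: (x + 169.6)² + (y − 213.6)² = 199.81²; (x − 76.9)² + (y − 11.8)² = 192.83²; (x + 36.0)² + (y + 114.9)² = 157.72².
Subtracting the A equation from the B and C equations removes the quadratic terms:
493.0 x − 403.6 y = -65595.64
267.2 x − 657.0 y = -44842.67
Solving the 2×2 system: x ≈ -115.7, y ≈ 21.2 km.
Check against A (with the unrounded x, y): √((x + 169.6)²+(y − 213.6)²) = 199.81 ≈ 199.81 km. ✓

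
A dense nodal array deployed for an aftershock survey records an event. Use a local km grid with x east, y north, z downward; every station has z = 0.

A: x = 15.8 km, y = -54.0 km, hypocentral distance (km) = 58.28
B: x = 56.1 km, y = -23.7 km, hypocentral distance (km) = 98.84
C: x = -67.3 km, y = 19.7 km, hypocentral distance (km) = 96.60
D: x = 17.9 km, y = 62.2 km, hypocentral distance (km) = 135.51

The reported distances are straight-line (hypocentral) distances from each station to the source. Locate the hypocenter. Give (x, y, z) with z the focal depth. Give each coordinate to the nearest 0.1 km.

Each station gives a sphere (x−x_i)² + (y−y_i)² + z² = d_i² (stations at z=0).
Subtracting the A sphere from B and C: z² cancels, leaving linear equations in x and y:
80.6 x + 60.6 y = -5829.53
-166.2 x + 147.4 y = -4183.26
Solving: x ≈ -27.595, y ≈ -59.495 km (keep extra digits for the depth step; rounded: -27.6, -59.5).
Then from the A sphere: z² = 58.28² − (x − 15.8)² − (y + 54.0)² with x = -27.595, y = -59.495, so z ≈ 38.513 ≈ 38.5 km.

x ≈ -27.6 km, y ≈ -59.5 km, depth ≈ 38.5 km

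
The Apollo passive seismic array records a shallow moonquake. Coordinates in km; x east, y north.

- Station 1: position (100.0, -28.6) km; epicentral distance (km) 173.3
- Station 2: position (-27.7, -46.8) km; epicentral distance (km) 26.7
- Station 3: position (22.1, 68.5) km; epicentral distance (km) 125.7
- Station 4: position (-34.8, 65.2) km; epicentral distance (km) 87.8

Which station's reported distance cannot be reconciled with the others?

Station 2

Solve using three stations at a time. Using Station 1, Station 3, Station 4 (subtract circle equations pairwise → linear system) gives (x, y) ≈ (-72.8, -14.1).
Distances from that point to each station vs reported:
  Station 1: calculated 173.4 vs reported 173.3 → residual 0.1 km
  Station 2: calculated 55.7 vs reported 26.7 → residual 29.0 km
  Station 3: calculated 125.8 vs reported 125.7 → residual 0.1 km
  Station 4: calculated 87.9 vs reported 87.8 → residual 0.1 km
Station 1, Station 3, Station 4 are mutually consistent (residuals ≈ 0); Station 2 is off by 29.0 km.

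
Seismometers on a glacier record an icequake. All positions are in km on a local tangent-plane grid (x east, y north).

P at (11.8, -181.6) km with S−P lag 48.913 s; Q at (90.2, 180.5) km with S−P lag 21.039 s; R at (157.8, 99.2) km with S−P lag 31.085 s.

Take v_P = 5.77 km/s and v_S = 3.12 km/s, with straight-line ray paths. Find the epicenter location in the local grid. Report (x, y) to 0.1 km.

x ≈ -48.3 km, y ≈ 145.2 km

Distance from S−P lag: d = Δt · v_P v_S / (v_P − v_S) = Δt · (5.77·3.12)/(5.77−3.12) ≈ 6.7934·Δt.
So d_P = 332.28, d_Q = 142.93, d_R = 211.17 km.
Circle about each station: (x − 11.8)² + (y + 181.6)² = 332.28²; (x − 90.2)² + (y − 180.5)² = 142.93²; (x − 157.8)² + (y − 99.2)² = 211.17².
Subtracting the P equation from the Q and R equations removes the quadratic terms:
156.8 x + 724.2 y = 97579.50
292.0 x + 561.6 y = 67440.91
Solving the 2×2 system: x ≈ -48.3, y ≈ 145.2 km.
Check against P (with the unrounded x, y): √((x − 11.8)²+(y + 181.6)²) = 332.28 ≈ 332.28 km. ✓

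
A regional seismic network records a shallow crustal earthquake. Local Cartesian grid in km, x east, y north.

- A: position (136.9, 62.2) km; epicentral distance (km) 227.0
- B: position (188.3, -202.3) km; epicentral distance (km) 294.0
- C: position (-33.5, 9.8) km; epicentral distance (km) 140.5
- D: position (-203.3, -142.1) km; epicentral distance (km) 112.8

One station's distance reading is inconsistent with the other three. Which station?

A

Solve using three stations at a time. Using B, C, D (subtract circle equations pairwise → linear system) gives (x, y) ≈ (-93.2, -117.4).
Distances from that point to each station vs reported:
  A: calculated 291.9 vs reported 227.0 → residual 64.9 km
  B: calculated 294.0 vs reported 294.0 → residual 0.0 km
  C: calculated 140.5 vs reported 140.5 → residual 0.0 km
  D: calculated 112.8 vs reported 112.8 → residual 0.0 km
B, C, D are mutually consistent (residuals ≈ 0); A is off by 64.9 km.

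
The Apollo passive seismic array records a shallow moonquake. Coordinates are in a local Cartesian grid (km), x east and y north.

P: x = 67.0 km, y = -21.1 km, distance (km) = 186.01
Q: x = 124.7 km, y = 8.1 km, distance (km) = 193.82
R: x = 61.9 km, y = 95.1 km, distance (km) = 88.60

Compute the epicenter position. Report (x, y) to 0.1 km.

Circle about each station: (x − 67.0)² + (y + 21.1)² = 186.01²; (x − 124.7)² + (y − 8.1)² = 193.82²; (x − 61.9)² + (y − 95.1)² = 88.60².
Subtracting the P equation from the Q and R equations removes the quadratic terms:
115.4 x + 58.4 y = 7715.02
-10.2 x + 232.4 y = 34691.17
Solving the 2×2 system: x ≈ -8.5, y ≈ 148.9 km.
Check against P (with the unrounded x, y): √((x − 67.0)²+(y + 21.1)²) = 186.01 ≈ 186.01 km. ✓

(-8.5, 148.9)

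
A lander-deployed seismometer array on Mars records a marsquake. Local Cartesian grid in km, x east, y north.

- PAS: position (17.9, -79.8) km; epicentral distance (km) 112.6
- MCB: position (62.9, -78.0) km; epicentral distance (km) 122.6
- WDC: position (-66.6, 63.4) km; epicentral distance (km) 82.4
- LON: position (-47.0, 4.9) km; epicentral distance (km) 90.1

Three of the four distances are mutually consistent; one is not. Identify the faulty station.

Solve using three stations at a time. Using PAS, MCB, WDC (subtract circle equations pairwise → linear system) gives (x, y) ≈ (9.8, 32.5).
Distances from that point to each station vs reported:
  PAS: calculated 112.6 vs reported 112.6 → residual 0.0 km
  MCB: calculated 122.6 vs reported 122.6 → residual 0.0 km
  WDC: calculated 82.4 vs reported 82.4 → residual 0.0 km
  LON: calculated 63.2 vs reported 90.1 → residual 26.9 km
PAS, MCB, WDC are mutually consistent (residuals ≈ 0); LON is off by 26.9 km.

LON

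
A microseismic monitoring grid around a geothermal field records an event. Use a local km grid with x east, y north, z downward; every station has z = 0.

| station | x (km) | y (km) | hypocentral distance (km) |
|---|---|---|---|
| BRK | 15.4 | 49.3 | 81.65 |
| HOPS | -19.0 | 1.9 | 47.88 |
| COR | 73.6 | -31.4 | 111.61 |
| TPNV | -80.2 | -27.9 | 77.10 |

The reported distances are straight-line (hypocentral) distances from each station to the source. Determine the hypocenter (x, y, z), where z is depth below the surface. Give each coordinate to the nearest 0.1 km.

Each station gives a sphere (x−x_i)² + (y−y_i)² + z² = d_i² (stations at z=0).
Subtracting the BRK sphere from HOPS and COR: z² cancels, leaving linear equations in x and y:
-68.8 x − 94.8 y = 2071.19
116.4 x − 161.4 y = -2054.80
Solving: x ≈ -23.898, y ≈ -4.504 km (keep extra digits for the depth step; rounded: -23.9, -4.5).
Then from the BRK sphere: z² = 81.65² − (x − 15.4)² − (y − 49.3)² with x = -23.898, y = -4.504, so z ≈ 47.197 ≈ 47.2 km.

(-23.9, -4.5, 47.2)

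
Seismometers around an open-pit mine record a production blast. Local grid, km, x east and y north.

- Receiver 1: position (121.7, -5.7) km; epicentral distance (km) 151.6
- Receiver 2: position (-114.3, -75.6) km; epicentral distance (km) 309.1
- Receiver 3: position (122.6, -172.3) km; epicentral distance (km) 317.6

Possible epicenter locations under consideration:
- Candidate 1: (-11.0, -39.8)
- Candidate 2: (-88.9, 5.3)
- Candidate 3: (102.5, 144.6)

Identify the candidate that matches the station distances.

Candidate 3

For each candidate, compare |candidate − station| to the reported distance:
Candidate 1: residuals Receiver 1 14.6, Receiver 2 199.8, Receiver 3 129.4 → max 199.8 km
Candidate 2: residuals Receiver 1 59.3, Receiver 2 224.3, Receiver 3 41.4 → max 224.3 km
Candidate 3: residuals Receiver 1 0.1, Receiver 2 0.1, Receiver 3 0.1 → max 0.1 km
Only Candidate 3 has all residuals ≈ 0.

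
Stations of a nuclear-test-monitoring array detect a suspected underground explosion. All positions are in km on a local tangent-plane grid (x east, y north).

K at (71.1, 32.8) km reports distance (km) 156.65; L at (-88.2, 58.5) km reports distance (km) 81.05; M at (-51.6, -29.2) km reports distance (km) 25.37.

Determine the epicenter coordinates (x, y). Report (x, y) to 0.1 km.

Circle about each station: (x − 71.1)² + (y − 32.8)² = 156.65²; (x + 88.2)² + (y − 58.5)² = 81.05²; (x + 51.6)² + (y + 29.2)² = 25.37².
Subtracting pairs of circle equations eliminates x²+y² and gives linear equations (the radical axes):
-318.6 x + 51.4 y = 23040.56
-245.4 x − 124.0 y = 21279.74
Solving the 2×2 system: x ≈ -75.8, y ≈ -21.6 km.
Check against K (with the unrounded x, y): √((x − 71.1)²+(y − 32.8)²) = 156.65 ≈ 156.65 km. ✓

(-75.8, -21.6)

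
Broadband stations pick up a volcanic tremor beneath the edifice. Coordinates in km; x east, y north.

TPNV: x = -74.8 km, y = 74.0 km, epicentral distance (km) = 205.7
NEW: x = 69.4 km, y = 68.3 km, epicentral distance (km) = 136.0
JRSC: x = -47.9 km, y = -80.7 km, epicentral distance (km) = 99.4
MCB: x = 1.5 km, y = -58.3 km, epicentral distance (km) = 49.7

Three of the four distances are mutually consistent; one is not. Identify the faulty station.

Solve using three stations at a time. Using NEW, JRSC, MCB (subtract circle equations pairwise → linear system) gives (x, y) ≈ (50.3, -66.3).
Distances from that point to each station vs reported:
  TPNV: calculated 188.0 vs reported 205.7 → residual 17.7 km
  NEW: calculated 135.9 vs reported 136.0 → residual 0.1 km
  JRSC: calculated 99.3 vs reported 99.4 → residual 0.1 km
  MCB: calculated 49.5 vs reported 49.7 → residual 0.2 km
NEW, JRSC, MCB are mutually consistent (residuals ≈ 0); TPNV is off by 17.7 km.

TPNV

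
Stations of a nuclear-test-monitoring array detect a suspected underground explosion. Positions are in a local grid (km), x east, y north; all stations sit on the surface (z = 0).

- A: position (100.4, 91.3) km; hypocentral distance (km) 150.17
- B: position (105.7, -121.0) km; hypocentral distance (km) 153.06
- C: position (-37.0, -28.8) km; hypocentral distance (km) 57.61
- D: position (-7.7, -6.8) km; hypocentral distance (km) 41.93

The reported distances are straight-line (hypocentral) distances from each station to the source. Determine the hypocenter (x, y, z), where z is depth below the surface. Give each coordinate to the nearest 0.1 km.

x ≈ 2.4 km, y ≈ -15.3 km, depth ≈ 39.8 km

Each station gives a sphere (x−x_i)² + (y−y_i)² + z² = d_i² (stations at z=0).
Subtracting the A sphere from B and C: z² cancels, leaving linear equations in x and y:
10.6 x − 424.6 y = 6521.31
-274.8 x − 240.2 y = 3014.71
Solving: x ≈ 2.402, y ≈ -15.299 km (keep extra digits for the depth step; rounded: 2.4, -15.3).
Then from the A sphere: z² = 150.17² − (x − 100.4)² − (y − 91.3)² with x = 2.402, y = -15.299, so z ≈ 39.800 ≈ 39.8 km.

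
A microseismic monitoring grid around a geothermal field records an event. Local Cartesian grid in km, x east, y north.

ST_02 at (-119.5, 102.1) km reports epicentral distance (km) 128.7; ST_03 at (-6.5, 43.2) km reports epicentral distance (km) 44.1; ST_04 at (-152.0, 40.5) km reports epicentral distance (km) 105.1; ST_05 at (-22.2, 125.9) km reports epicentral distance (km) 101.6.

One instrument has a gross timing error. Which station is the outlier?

Solve using three stations at a time. Using ST_03, ST_04, ST_05 (subtract circle equations pairwise → linear system) gives (x, y) ≈ (-47.7, 27.6).
Distances from that point to each station vs reported:
  ST_02: calculated 103.5 vs reported 128.7 → residual 25.2 km
  ST_03: calculated 44.1 vs reported 44.1 → residual 0.0 km
  ST_04: calculated 105.1 vs reported 105.1 → residual 0.0 km
  ST_05: calculated 101.6 vs reported 101.6 → residual 0.0 km
ST_03, ST_04, ST_05 are mutually consistent (residuals ≈ 0); ST_02 is off by 25.2 km.

ST_02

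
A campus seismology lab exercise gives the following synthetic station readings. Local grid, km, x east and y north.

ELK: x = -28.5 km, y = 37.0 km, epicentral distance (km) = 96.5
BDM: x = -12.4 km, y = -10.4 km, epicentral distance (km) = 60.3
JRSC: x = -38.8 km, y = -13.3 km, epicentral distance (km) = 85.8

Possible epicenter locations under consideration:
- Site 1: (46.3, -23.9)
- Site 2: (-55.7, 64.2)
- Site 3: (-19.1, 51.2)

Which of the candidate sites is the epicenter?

For each candidate, compare |candidate − station| to the reported distance:
Site 1: residuals ELK 0.0, BDM 0.1, JRSC 0.0 → max 0.1 km
Site 2: residuals ELK 58.0, BDM 26.0, JRSC 6.5 → max 58.0 km
Site 3: residuals ELK 79.5, BDM 1.7, JRSC 18.4 → max 79.5 km
Only Site 1 has all residuals ≈ 0.

Site 1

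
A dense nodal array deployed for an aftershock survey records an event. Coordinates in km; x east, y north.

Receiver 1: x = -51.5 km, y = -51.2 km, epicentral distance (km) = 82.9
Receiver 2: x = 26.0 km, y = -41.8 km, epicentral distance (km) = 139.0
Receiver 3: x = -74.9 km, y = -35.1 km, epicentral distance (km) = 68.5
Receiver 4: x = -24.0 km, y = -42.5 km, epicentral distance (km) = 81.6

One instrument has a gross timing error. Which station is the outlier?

Receiver 2

Solve using three stations at a time. Using Receiver 1, Receiver 3, Receiver 4 (subtract circle equations pairwise → linear system) gives (x, y) ≈ (-58.6, 31.3).
Distances from that point to each station vs reported:
  Receiver 1: calculated 82.8 vs reported 82.9 → residual 0.1 km
  Receiver 2: calculated 111.8 vs reported 139.0 → residual 27.2 km
  Receiver 3: calculated 68.4 vs reported 68.5 → residual 0.1 km
  Receiver 4: calculated 81.5 vs reported 81.6 → residual 0.1 km
Receiver 1, Receiver 3, Receiver 4 are mutually consistent (residuals ≈ 0); Receiver 2 is off by 27.2 km.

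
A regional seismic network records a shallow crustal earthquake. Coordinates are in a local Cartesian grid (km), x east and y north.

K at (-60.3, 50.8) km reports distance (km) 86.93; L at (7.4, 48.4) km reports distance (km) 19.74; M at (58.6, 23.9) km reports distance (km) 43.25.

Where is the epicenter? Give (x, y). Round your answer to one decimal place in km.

Circle about each station: (x + 60.3)² + (y − 50.8)² = 86.93²; (x − 7.4)² + (y − 48.4)² = 19.74²; (x − 58.6)² + (y − 23.9)² = 43.25².
Subtracting pairs of circle equations eliminates x²+y² and gives linear equations (the radical axes):
135.4 x − 4.8 y = 3347.75
237.8 x − 53.8 y = 3474.70
Solving the 2×2 system: x ≈ 26.6, y ≈ 53.0 km.
Check against K (with the unrounded x, y): √((x + 60.3)²+(y − 50.8)²) = 86.93 ≈ 86.93 km. ✓

x ≈ 26.6 km, y ≈ 53.0 km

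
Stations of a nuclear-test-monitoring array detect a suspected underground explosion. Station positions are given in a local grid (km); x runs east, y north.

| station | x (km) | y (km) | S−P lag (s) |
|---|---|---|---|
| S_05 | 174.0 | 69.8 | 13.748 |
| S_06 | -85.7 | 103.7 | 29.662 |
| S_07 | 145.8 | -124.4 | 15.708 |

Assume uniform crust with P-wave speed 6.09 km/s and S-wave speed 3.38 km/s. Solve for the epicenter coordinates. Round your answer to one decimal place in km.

Distance from S−P lag: d = Δt · v_P v_S / (v_P − v_S) = Δt · (6.09·3.38)/(6.09−3.38) ≈ 7.5956·Δt.
So d_S_05 = 104.42, d_S_06 = 225.30, d_S_07 = 119.31 km.
Circle about each station: (x − 174.0)² + (y − 69.8)² = 104.42²; (x + 85.7)² + (y − 103.7)² = 225.30²; (x − 145.8)² + (y + 124.4)² = 119.31².
Subtracting the S_05 equation from the S_06 and S_07 equations removes the quadratic terms:
-519.4 x + 67.8 y = -56906.41
-56.4 x − 388.4 y = -1746.38
Solving the 2×2 system: x ≈ 108.1, y ≈ -11.2 km.

108.1 km east, -11.2 km north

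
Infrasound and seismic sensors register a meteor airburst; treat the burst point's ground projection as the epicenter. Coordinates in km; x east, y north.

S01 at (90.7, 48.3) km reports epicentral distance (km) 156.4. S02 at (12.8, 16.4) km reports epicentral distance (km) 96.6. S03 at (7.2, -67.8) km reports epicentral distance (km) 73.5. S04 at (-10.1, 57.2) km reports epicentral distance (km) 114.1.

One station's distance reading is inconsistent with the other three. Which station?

Solve using three stations at a time. Using S02, S03, S04 (subtract circle equations pairwise → linear system) gives (x, y) ≈ (-62.5, -44.2).
Distances from that point to each station vs reported:
  S01: calculated 178.9 vs reported 156.4 → residual 22.5 km
  S02: calculated 96.6 vs reported 96.6 → residual 0.0 km
  S03: calculated 73.6 vs reported 73.5 → residual 0.1 km
  S04: calculated 114.1 vs reported 114.1 → residual 0.0 km
S02, S03, S04 are mutually consistent (residuals ≈ 0); S01 is off by 22.5 km.

S01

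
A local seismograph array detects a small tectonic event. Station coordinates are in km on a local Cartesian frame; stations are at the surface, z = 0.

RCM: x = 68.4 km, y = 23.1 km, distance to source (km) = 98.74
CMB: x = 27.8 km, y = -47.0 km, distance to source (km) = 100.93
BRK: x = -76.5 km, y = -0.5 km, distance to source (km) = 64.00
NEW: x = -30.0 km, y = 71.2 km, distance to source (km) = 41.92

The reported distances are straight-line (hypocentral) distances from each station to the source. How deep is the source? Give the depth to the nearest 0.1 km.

20.8 km

Each station gives a sphere (x−x_i)² + (y−y_i)² + z² = d_i² (stations at z=0).
Subtracting the RCM sphere from CMB and BRK: z² cancels, leaving linear equations in x and y:
-81.2 x − 140.2 y = -2667.61
-289.8 x − 47.2 y = 6293.92
Solving: x ≈ -27.402, y ≈ 34.898 km (keep extra digits for the depth step; rounded: -27.4, 34.9).
Then from the RCM sphere: z² = 98.74² − (x − 68.4)² − (y − 23.1)² with x = -27.402, y = 34.898, so z ≈ 20.794 ≈ 20.8 km.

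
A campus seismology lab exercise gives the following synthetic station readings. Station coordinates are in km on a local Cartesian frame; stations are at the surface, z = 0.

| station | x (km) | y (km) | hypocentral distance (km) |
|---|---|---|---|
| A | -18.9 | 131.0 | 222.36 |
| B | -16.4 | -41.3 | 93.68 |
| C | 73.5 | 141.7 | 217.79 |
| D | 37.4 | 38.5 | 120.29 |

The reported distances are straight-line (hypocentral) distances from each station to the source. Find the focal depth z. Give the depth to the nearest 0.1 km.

depth ≈ 40.5 km

Each station gives a sphere (x−x_i)² + (y−y_i)² + z² = d_i² (stations at z=0).
Subtracting the A sphere from B and C: z² cancels, leaving linear equations in x and y:
5.0 x − 344.6 y = 25124.47
184.8 x + 21.4 y = 9974.42
Solving: x ≈ 62.312, y ≈ -72.005 km (keep extra digits for the depth step; rounded: 62.3, -72.0).
Then from the A sphere: z² = 222.36² − (x + 18.9)² − (y − 131.0)² with x = 62.312, y = -72.005, so z ≈ 40.467 ≈ 40.5 km.
Check against D (with the unrounded solution): distance 120.29 ≈ 120.29 km. ✓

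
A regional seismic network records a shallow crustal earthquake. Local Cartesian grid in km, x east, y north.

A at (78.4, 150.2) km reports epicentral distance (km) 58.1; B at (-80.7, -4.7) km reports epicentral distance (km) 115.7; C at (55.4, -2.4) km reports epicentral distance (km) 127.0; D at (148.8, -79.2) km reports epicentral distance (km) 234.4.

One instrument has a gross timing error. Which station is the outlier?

B

Solve using three stations at a time. Using A, C, D (subtract circle equations pairwise → linear system) gives (x, y) ≈ (27.8, 121.6).
Distances from that point to each station vs reported:
  A: calculated 58.1 vs reported 58.1 → residual 0.0 km
  B: calculated 166.5 vs reported 115.7 → residual 50.8 km
  C: calculated 127.0 vs reported 127.0 → residual 0.0 km
  D: calculated 234.4 vs reported 234.4 → residual 0.0 km
A, C, D are mutually consistent (residuals ≈ 0); B is off by 50.8 km.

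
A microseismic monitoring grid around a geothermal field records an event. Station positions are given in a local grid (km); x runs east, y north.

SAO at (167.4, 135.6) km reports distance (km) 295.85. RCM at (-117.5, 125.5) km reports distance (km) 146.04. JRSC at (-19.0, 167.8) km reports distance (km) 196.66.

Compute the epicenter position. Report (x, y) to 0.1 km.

Circle about each station: (x − 167.4)² + (y − 135.6)² = 295.85²; (x + 117.5)² + (y − 125.5)² = 146.04²; (x + 19.0)² + (y − 167.8)² = 196.66².
Subtracting the SAO equation from the RCM and JRSC equations removes the quadratic terms:
-569.8 x − 20.2 y = 49345.92
-372.8 x + 64.4 y = 30959.79
Solving the 2×2 system: x ≈ -86.0, y ≈ -17.1 km.

x ≈ -86.0 km, y ≈ -17.1 km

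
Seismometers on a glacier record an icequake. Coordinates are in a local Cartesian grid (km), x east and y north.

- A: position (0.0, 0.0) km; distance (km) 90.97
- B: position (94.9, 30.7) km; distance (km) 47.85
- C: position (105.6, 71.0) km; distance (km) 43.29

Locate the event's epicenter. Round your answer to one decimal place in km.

Circle about each station: x² + y² = 90.97²; (x − 94.9)² + (y − 30.7)² = 47.85²; (x − 105.6)² + (y − 71.0)² = 43.29².
Subtracting pairs of circle equations eliminates x²+y² and gives linear equations (the radical axes):
189.8 x + 61.4 y = 15934.42
211.2 x + 142.0 y = 22593.88
Solving the 2×2 system: x ≈ 62.6, y ≈ 66.0 km.
Check against A (with the unrounded x, y): √(x²+y²) = 90.97 ≈ 90.97 km. ✓

x ≈ 62.6 km, y ≈ 66.0 km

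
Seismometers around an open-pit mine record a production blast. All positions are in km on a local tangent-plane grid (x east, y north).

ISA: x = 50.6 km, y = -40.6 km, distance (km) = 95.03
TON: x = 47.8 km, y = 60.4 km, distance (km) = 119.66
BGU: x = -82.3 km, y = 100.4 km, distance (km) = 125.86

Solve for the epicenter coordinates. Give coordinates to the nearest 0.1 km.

Circle about each station: (x − 50.6)² + (y + 40.6)² = 95.03²; (x − 47.8)² + (y − 60.4)² = 119.66²; (x + 82.3)² + (y − 100.4)² = 125.86².
Subtracting pairs of circle equations eliminates x²+y² and gives linear equations (the radical axes):
-5.6 x + 202.0 y = -3563.53
-265.8 x + 282.0 y = 5834.69
Solving the 2×2 system: x ≈ -41.9, y ≈ -18.8 km.

-41.9 km east, -18.8 km north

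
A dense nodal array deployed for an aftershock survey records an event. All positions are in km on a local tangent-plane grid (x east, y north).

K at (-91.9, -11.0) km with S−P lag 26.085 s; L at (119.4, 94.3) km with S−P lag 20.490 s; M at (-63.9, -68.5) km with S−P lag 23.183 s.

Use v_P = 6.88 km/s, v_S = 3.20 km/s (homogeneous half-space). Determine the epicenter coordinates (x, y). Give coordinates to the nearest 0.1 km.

Distance from S−P lag: d = Δt · v_P v_S / (v_P − v_S) = Δt · (6.88·3.20)/(6.88−3.20) ≈ 5.9826·Δt.
So d_K = 156.06, d_L = 122.58, d_M = 138.69 km.
Circle about each station: (x + 91.9)² + (y + 11.0)² = 156.06²; (x − 119.4)² + (y − 94.3)² = 122.58²; (x + 63.9)² + (y + 68.5)² = 138.69².
Subtracting pairs of circle equations eliminates x²+y² and gives linear equations (the radical axes):
422.6 x + 210.6 y = 23911.11
56.0 x − 115.0 y = 5328.66
Solving the 2×2 system: x ≈ 64.1, y ≈ -15.1 km.

(64.1, -15.1)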